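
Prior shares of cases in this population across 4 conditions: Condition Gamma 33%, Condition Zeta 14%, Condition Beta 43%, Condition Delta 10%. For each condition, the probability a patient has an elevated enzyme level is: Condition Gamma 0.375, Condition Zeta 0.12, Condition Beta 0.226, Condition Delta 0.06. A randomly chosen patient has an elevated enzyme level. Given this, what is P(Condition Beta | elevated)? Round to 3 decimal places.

Unnormalized posteriors (prior × likelihood):
  Condition Gamma: 0.33 × 0.375 = 0.12375
  Condition Zeta: 0.14 × 0.12 = 0.0168
  Condition Beta: 0.43 × 0.226 = 0.09718
  Condition Delta: 0.1 × 0.06 = 0.006
Sum = 0.24373.
P(Condition Beta | evidence) = 0.09718 / 0.24373 ≈ 0.399.

0.399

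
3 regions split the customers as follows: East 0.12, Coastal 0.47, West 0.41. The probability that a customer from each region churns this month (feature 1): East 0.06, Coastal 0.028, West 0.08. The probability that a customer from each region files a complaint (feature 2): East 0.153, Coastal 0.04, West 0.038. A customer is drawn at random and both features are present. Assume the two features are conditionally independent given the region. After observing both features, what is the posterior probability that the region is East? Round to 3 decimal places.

0.383

By Bayes' rule, posterior ∝ prior × likelihood:
  East: 0.12 × 0.06 × 0.153 = 0.0011016
  Coastal: 0.47 × 0.028 × 0.04 = 0.0005264
  West: 0.41 × 0.08 × 0.038 = 0.0012464
Sum = 0.0028744.
P(East | evidence) = 0.0011016 / 0.0028744 ≈ 0.383.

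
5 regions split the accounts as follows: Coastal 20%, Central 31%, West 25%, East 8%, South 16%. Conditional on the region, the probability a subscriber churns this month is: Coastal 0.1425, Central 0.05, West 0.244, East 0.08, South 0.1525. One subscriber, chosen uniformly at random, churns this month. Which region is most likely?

West

Compute prior × likelihood for every hypothesis:
  Coastal: 0.2 × 0.1425 = 0.0285
  Central: 0.31 × 0.05 = 0.0155
  West: 0.25 × 0.244 = 0.061
  East: 0.08 × 0.08 = 0.0064
  South: 0.16 × 0.1525 = 0.0244
Normalizing constant = 0.1358.
Largest term belongs to West, so West is most probable.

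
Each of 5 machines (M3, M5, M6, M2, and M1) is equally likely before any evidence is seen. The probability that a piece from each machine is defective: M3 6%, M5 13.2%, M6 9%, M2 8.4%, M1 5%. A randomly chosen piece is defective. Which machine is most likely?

M5

Since the prior is uniform, the posterior is proportional to the likelihood:
  M3: 0.06
  M5: 0.132
  M6: 0.09
  M2: 0.084
  M1: 0.05
Sum = 0.416.
Largest term belongs to M5, so M5 is most probable.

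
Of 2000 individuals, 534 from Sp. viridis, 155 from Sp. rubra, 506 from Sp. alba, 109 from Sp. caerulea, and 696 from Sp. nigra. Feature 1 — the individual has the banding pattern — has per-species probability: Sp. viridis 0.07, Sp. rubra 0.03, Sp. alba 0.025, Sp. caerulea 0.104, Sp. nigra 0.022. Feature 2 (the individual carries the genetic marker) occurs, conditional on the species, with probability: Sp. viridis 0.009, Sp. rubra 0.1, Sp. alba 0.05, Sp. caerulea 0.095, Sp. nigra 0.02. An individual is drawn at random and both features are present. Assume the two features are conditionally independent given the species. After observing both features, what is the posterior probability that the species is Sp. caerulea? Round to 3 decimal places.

By Bayes' rule, posterior ∝ prior × likelihood:
  Sp. viridis: 0.267 × 0.07 × 0.009 = 0.00016821
  Sp. rubra: 0.0775 × 0.03 × 0.1 = 0.0002325
  Sp. alba: 0.253 × 0.025 × 0.05 = 0.00031625
  Sp. caerulea: 0.0545 × 0.104 × 0.095 = 0.00053846
  Sp. nigra: 0.348 × 0.022 × 0.02 = 0.00015312
Sum = 0.00140854.
P(Sp. caerulea | evidence) = 0.00053846 / 0.00140854 ≈ 0.382.

0.382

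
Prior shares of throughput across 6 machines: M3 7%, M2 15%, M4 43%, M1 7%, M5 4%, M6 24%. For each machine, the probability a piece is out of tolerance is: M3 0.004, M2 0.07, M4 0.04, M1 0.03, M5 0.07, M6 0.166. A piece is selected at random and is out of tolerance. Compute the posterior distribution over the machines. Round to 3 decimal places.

M3 0.004, M2 0.144, M4 0.237, M1 0.029, M5 0.039, M6 0.548

Unnormalized posteriors (prior × likelihood):
  M3: 0.07 × 0.004 = 0.00028
  M2: 0.15 × 0.07 = 0.0105
  M4: 0.43 × 0.04 = 0.0172
  M1: 0.07 × 0.03 = 0.0021
  M5: 0.04 × 0.07 = 0.0028
  M6: 0.24 × 0.166 = 0.03984
Normalizing constant = 0.07272.
P(M3 | oversize) = 0.00028/0.07272 ≈ 0.004
P(M2 | oversize) = 0.0105/0.07272 ≈ 0.144
P(M4 | oversize) = 0.0172/0.07272 ≈ 0.237
P(M1 | oversize) = 0.0021/0.07272 ≈ 0.029
P(M5 | oversize) = 0.0028/0.07272 ≈ 0.039
P(M6 | oversize) = 0.03984/0.07272 ≈ 0.548
(Check: 0.004+0.144+0.237+0.029+0.039+0.548 = 1.001.)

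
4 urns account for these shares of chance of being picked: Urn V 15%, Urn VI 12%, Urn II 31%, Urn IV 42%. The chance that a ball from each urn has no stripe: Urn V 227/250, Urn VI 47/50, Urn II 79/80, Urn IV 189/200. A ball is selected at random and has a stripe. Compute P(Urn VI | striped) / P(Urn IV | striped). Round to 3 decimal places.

0.312

Taking complements, P(striped | each) = Urn V 0.092, Urn VI 0.06, Urn II 0.0125, Urn IV 0.055.
Unnormalized posteriors (prior × likelihood):
  Urn V: 0.15 × 0.092 = 0.0138
  Urn VI: 0.12 × 0.06 = 0.0072
  Urn II: 0.31 × 0.0125 = 0.003875
  Urn IV: 0.42 × 0.055 = 0.0231
Total = 0.047975.
The ratio is 0.0072 / 0.0231 (the normalizer cancels) = 0.312.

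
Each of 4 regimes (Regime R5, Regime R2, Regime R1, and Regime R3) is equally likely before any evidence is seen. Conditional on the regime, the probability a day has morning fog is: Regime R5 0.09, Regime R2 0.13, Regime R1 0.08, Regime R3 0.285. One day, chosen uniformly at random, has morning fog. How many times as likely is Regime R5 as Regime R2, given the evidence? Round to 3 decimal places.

Since the prior is uniform, the posterior is proportional to the likelihood:
  Regime R5: 0.09
  Regime R2: 0.13
  Regime R1: 0.08
  Regime R3: 0.285
Normalizing constant = 0.585.
The ratio is 0.09 / 0.13 (the normalizer cancels) = 0.692.

0.692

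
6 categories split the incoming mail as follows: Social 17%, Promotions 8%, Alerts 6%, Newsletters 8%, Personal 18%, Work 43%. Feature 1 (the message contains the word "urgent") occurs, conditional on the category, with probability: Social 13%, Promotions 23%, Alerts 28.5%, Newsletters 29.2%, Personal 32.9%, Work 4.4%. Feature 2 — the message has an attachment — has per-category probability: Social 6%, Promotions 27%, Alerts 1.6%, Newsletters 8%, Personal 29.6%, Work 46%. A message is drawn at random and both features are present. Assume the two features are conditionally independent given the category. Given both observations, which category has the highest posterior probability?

Unnormalized posteriors (prior × likelihood):
  Social: 0.17 × 0.13 × 0.06 = 0.001326
  Promotions: 0.08 × 0.23 × 0.27 = 0.004968
  Alerts: 0.06 × 0.285 × 0.016 = 0.0002736
  Newsletters: 0.08 × 0.292 × 0.08 = 0.0018688
  Personal: 0.18 × 0.329 × 0.296 = 0.01752912
  Work: 0.43 × 0.044 × 0.46 = 0.0087032
Sum = 0.03466872.
Largest term belongs to Personal, so Personal is most probable.

Personal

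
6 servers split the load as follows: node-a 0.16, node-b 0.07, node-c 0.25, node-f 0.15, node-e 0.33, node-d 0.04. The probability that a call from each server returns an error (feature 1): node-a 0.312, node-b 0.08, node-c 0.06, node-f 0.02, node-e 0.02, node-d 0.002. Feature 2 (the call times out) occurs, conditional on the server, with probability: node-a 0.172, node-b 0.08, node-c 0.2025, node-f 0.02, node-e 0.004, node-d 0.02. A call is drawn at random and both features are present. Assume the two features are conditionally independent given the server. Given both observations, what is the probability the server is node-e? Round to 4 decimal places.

0.0022

Unnormalized posteriors (prior × likelihood):
  node-a: 0.16 × 0.312 × 0.172 = 0.00858624
  node-b: 0.07 × 0.08 × 0.08 = 0.000448
  node-c: 0.25 × 0.06 × 0.2025 = 0.0030375
  node-f: 0.15 × 0.02 × 0.02 = 0.00006
  node-e: 0.33 × 0.02 × 0.004 = 0.0000264
  node-d: 0.04 × 0.002 × 0.02 = 0.0000016
Normalizing constant = 0.01215974.
P(node-e | evidence) = 0.0000264 / 0.01215974 ≈ 0.0022.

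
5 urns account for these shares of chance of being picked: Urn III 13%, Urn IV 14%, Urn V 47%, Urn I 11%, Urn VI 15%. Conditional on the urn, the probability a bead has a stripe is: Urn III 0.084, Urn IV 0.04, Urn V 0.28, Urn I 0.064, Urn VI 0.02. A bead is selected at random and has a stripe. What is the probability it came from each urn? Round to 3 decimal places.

Compute prior × likelihood for every hypothesis:
  Urn III: 0.13 × 0.084 = 0.01092
  Urn IV: 0.14 × 0.04 = 0.0056
  Urn V: 0.47 × 0.28 = 0.1316
  Urn I: 0.11 × 0.064 = 0.00704
  Urn VI: 0.15 × 0.02 = 0.003
Normalizing constant = 0.15816.
P(Urn III | striped) = 0.01092/0.15816 ≈ 0.069
P(Urn IV | striped) = 0.0056/0.15816 ≈ 0.035
P(Urn V | striped) = 0.1316/0.15816 ≈ 0.832
P(Urn I | striped) = 0.00704/0.15816 ≈ 0.045
P(Urn VI | striped) = 0.003/0.15816 ≈ 0.019

Urn III 0.069, Urn IV 0.035, Urn V 0.832, Urn I 0.045, Urn VI 0.019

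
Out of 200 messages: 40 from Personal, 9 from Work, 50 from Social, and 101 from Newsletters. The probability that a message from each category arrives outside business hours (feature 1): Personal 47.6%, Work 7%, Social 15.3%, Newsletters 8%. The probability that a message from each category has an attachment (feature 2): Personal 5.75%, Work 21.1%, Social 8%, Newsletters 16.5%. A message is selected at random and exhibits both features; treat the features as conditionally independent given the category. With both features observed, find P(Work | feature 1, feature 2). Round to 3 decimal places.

Prior × likelihood for each hypothesis:
  Personal: 0.2 × 0.476 × 0.0575 = 0.005474
  Work: 0.045 × 0.07 × 0.211 = 0.00066465
  Social: 0.25 × 0.153 × 0.08 = 0.00306
  Newsletters: 0.505 × 0.08 × 0.165 = 0.006666
Normalizing constant = 0.01586465.
P(Work | evidence) = 0.00066465 / 0.01586465 ≈ 0.042.

0.042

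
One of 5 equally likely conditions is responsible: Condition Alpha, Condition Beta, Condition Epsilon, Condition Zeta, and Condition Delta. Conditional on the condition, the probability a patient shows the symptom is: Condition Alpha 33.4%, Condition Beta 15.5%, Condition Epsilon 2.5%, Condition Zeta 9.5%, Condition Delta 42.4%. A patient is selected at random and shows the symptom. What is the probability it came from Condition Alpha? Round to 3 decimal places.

0.323

Since the prior is uniform, the posterior is proportional to the likelihood:
  Condition Alpha: 0.334
  Condition Beta: 0.155
  Condition Epsilon: 0.025
  Condition Zeta: 0.095
  Condition Delta: 0.424
Sum = 1.033.
P(Condition Alpha | evidence) = 0.334 / 1.033 ≈ 0.323.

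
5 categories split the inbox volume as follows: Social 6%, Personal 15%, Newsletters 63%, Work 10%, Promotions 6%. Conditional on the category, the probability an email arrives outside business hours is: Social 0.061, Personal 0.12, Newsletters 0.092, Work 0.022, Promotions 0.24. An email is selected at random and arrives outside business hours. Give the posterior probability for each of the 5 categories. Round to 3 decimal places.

Compute prior × likelihood for every hypothesis:
  Social: 0.06 × 0.061 = 0.00366
  Personal: 0.15 × 0.12 = 0.018
  Newsletters: 0.63 × 0.092 = 0.05796
  Work: 0.1 × 0.022 = 0.0022
  Promotions: 0.06 × 0.24 = 0.0144
Sum = 0.09622.
P(Social | off-hours) = 0.00366/0.09622 ≈ 0.038
P(Personal | off-hours) = 0.018/0.09622 ≈ 0.187
P(Newsletters | off-hours) = 0.05796/0.09622 ≈ 0.602
P(Work | off-hours) = 0.0022/0.09622 ≈ 0.023
P(Promotions | off-hours) = 0.0144/0.09622 ≈ 0.150
(Check: 0.038+0.187+0.602+0.023+0.150 = 1.000.)

Social 0.038, Personal 0.187, Newsletters 0.602, Work 0.023, Promotions 0.150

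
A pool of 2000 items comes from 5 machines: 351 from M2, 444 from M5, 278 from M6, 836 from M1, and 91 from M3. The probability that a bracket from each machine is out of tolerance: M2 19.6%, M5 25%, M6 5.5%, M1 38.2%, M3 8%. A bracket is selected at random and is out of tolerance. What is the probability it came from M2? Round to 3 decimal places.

Prior × likelihood for each hypothesis:
  M2: 0.1755 × 0.196 = 0.034398
  M5: 0.222 × 0.25 = 0.0555
  M6: 0.139 × 0.055 = 0.007645
  M1: 0.418 × 0.382 = 0.159676
  M3: 0.0455 × 0.08 = 0.00364
Normalizing constant = 0.260859.
P(M2 | evidence) = 0.034398 / 0.260859 ≈ 0.132.

0.132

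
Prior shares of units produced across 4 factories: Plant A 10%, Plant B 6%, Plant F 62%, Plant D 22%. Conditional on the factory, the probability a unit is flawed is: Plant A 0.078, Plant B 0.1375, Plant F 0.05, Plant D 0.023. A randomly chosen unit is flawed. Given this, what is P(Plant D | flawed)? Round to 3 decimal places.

0.097

By Bayes' rule, posterior ∝ prior × likelihood:
  Plant A: 0.1 × 0.078 = 0.0078
  Plant B: 0.06 × 0.1375 = 0.00825
  Plant F: 0.62 × 0.05 = 0.031
  Plant D: 0.22 × 0.023 = 0.00506
Total = 0.05211.
P(Plant D | evidence) = 0.00506 / 0.05211 ≈ 0.097.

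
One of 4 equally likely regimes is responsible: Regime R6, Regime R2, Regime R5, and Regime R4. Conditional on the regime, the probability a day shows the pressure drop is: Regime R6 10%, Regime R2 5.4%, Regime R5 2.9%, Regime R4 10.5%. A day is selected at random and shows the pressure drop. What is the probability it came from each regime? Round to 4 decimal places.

Since the prior is uniform, the posterior is proportional to the likelihood:
  Regime R6: 0.1
  Regime R2: 0.054
  Regime R5: 0.029
  Regime R4: 0.105
Total = 0.288.
P(Regime R6 | drop) = 0.1/0.288 ≈ 0.3472
P(Regime R2 | drop) = 0.054/0.288 ≈ 0.1875
P(Regime R5 | drop) = 0.029/0.288 ≈ 0.1007
P(Regime R4 | drop) = 0.105/0.288 ≈ 0.3646

Regime R6 0.3472, Regime R2 0.1875, Regime R5 0.1007, Regime R4 0.3646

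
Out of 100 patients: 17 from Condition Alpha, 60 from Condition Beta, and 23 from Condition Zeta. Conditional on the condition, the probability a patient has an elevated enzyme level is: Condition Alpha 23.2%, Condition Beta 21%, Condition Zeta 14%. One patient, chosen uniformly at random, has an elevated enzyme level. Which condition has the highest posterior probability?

Unnormalized posteriors (prior × likelihood):
  Condition Alpha: 0.17 × 0.232 = 0.03944
  Condition Beta: 0.6 × 0.21 = 0.126
  Condition Zeta: 0.23 × 0.14 = 0.0322
Sum = 0.19764.
Largest term belongs to Condition Beta, so Condition Beta is most probable.

Condition Beta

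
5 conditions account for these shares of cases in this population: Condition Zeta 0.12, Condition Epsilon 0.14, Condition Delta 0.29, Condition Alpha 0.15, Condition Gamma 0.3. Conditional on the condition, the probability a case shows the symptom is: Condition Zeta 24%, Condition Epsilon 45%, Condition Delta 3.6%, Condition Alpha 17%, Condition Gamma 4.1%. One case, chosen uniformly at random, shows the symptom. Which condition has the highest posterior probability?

Prior × likelihood for each hypothesis:
  Condition Zeta: 0.12 × 0.24 = 0.0288
  Condition Epsilon: 0.14 × 0.45 = 0.063
  Condition Delta: 0.29 × 0.036 = 0.01044
  Condition Alpha: 0.15 × 0.17 = 0.0255
  Condition Gamma: 0.3 × 0.041 = 0.0123
Sum = 0.14004.
Largest term belongs to Condition Epsilon, so Condition Epsilon is most probable.

Condition Epsilon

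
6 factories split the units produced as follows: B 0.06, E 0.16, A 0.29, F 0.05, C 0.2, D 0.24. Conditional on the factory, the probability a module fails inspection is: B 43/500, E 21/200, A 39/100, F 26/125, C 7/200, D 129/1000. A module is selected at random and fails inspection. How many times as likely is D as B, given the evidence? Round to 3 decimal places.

6.000

By Bayes' rule, posterior ∝ prior × likelihood:
  B: 0.06 × 0.086 = 0.00516
  E: 0.16 × 0.105 = 0.0168
  A: 0.29 × 0.39 = 0.1131
  F: 0.05 × 0.208 = 0.0104
  C: 0.2 × 0.035 = 0.007
  D: 0.24 × 0.129 = 0.03096
Normalizing constant = 0.18342.
The ratio is 0.03096 / 0.00516 (the normalizer cancels) = 6.000.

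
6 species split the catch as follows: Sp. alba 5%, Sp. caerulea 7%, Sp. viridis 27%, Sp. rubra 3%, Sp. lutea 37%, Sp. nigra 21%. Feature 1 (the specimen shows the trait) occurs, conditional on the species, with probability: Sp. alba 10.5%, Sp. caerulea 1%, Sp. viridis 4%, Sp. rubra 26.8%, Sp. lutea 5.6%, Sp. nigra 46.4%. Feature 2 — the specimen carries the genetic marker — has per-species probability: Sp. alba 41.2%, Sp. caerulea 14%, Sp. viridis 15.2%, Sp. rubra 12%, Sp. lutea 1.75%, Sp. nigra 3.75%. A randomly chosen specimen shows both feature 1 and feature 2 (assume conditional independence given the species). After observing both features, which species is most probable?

By Bayes' rule, posterior ∝ prior × likelihood:
  Sp. alba: 0.05 × 0.105 × 0.412 = 0.002163
  Sp. caerulea: 0.07 × 0.01 × 0.14 = 0.000098
  Sp. viridis: 0.27 × 0.04 × 0.152 = 0.0016416
  Sp. rubra: 0.03 × 0.268 × 0.12 = 0.0009648
  Sp. lutea: 0.37 × 0.056 × 0.0175 = 0.0003626
  Sp. nigra: 0.21 × 0.464 × 0.0375 = 0.003654
Total = 0.008884.
Largest term belongs to Sp. nigra, so Sp. nigra is most probable.

Sp. nigra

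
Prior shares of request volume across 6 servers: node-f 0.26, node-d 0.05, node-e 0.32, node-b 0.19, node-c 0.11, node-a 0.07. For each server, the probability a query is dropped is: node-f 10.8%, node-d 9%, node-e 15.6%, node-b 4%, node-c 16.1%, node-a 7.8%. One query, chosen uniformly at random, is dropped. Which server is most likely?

By Bayes' rule, posterior ∝ prior × likelihood:
  node-f: 0.26 × 0.108 = 0.02808
  node-d: 0.05 × 0.09 = 0.0045
  node-e: 0.32 × 0.156 = 0.04992
  node-b: 0.19 × 0.04 = 0.0076
  node-c: 0.11 × 0.161 = 0.01771
  node-a: 0.07 × 0.078 = 0.00546
Sum = 0.11327.
Largest term belongs to node-e, so node-e is most probable.

node-e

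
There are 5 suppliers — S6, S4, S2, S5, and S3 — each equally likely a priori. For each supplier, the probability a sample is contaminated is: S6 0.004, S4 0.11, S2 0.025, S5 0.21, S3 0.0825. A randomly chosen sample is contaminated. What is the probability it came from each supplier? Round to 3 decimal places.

S6 0.009, S4 0.255, S2 0.058, S5 0.487, S3 0.191

With a uniform prior (1/5 each), posterior ∝ likelihood:
  S6: 0.004
  S4: 0.11
  S2: 0.025
  S5: 0.21
  S3: 0.0825
Normalizing constant = 0.4315.
P(S6 | contaminated) = 0.004/0.4315 ≈ 0.009
P(S4 | contaminated) = 0.11/0.4315 ≈ 0.255
P(S2 | contaminated) = 0.025/0.4315 ≈ 0.058
P(S5 | contaminated) = 0.21/0.4315 ≈ 0.487
P(S3 | contaminated) = 0.0825/0.4315 ≈ 0.191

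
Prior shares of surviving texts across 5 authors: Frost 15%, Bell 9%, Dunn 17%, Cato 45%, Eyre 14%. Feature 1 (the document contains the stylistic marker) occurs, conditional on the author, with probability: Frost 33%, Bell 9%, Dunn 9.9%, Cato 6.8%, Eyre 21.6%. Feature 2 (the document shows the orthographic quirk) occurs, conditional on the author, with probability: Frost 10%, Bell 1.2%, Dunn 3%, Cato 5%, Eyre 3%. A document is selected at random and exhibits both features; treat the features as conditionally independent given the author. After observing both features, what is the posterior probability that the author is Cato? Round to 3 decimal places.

0.192

Unnormalized posteriors (prior × likelihood):
  Frost: 0.15 × 0.33 × 0.1 = 0.00495
  Bell: 0.09 × 0.09 × 0.012 = 0.0000972
  Dunn: 0.17 × 0.099 × 0.03 = 0.0005049
  Cato: 0.45 × 0.068 × 0.05 = 0.00153
  Eyre: 0.14 × 0.216 × 0.03 = 0.0009072
Normalizing constant = 0.0079893.
P(Cato | evidence) = 0.00153 / 0.0079893 ≈ 0.192.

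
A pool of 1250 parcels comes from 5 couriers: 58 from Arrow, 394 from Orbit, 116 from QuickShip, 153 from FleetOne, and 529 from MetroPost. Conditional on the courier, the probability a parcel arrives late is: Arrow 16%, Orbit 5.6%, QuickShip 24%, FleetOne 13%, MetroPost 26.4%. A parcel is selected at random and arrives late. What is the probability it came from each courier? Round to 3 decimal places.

Arrow 0.042, Orbit 0.101, QuickShip 0.127, FleetOne 0.091, MetroPost 0.638

Compute prior × likelihood for every hypothesis:
  Arrow: 0.0464 × 0.16 = 0.007424
  Orbit: 0.3152 × 0.056 = 0.0176512
  QuickShip: 0.0928 × 0.24 = 0.022272
  FleetOne: 0.1224 × 0.13 = 0.015912
  MetroPost: 0.4232 × 0.264 = 0.1117248
Normalizing constant = 0.174984.
P(Arrow | late) = 0.007424/0.174984 ≈ 0.042
P(Orbit | late) = 0.0176512/0.174984 ≈ 0.101
P(QuickShip | late) = 0.022272/0.174984 ≈ 0.127
P(FleetOne | late) = 0.015912/0.174984 ≈ 0.091
P(MetroPost | late) = 0.1117248/0.174984 ≈ 0.638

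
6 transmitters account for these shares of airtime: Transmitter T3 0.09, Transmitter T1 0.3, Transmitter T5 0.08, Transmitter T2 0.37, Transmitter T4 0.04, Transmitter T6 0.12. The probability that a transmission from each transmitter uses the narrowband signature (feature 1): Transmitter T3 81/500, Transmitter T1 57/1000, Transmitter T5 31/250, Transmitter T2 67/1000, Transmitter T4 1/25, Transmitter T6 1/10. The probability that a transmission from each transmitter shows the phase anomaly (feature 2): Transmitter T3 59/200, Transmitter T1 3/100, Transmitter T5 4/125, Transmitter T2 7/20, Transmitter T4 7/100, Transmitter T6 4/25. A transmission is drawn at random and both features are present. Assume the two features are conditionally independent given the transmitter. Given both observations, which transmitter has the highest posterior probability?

Transmitter T2

Unnormalized posteriors (prior × likelihood):
  Transmitter T3: 0.09 × 0.162 × 0.295 = 0.0043011
  Transmitter T1: 0.3 × 0.057 × 0.03 = 0.000513
  Transmitter T5: 0.08 × 0.124 × 0.032 = 0.00031744
  Transmitter T2: 0.37 × 0.067 × 0.35 = 0.0086765
  Transmitter T4: 0.04 × 0.04 × 0.07 = 0.000112
  Transmitter T6: 0.12 × 0.1 × 0.16 = 0.00192
Normalizing constant = 0.01584004.
Largest term belongs to Transmitter T2, so Transmitter T2 is most probable.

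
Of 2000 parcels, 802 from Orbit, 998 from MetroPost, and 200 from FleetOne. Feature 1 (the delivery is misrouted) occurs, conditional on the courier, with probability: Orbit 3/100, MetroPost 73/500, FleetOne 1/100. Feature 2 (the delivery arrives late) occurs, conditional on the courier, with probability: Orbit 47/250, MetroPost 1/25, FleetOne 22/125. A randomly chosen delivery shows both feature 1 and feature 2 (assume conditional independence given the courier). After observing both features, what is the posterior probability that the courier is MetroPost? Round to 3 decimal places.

0.545

Compute prior × likelihood for every hypothesis:
  Orbit: 0.401 × 0.03 × 0.188 = 0.00226164
  MetroPost: 0.499 × 0.146 × 0.04 = 0.00291416
  FleetOne: 0.1 × 0.01 × 0.176 = 0.000176
Normalizing constant = 0.0053518.
P(MetroPost | evidence) = 0.00291416 / 0.0053518 ≈ 0.545.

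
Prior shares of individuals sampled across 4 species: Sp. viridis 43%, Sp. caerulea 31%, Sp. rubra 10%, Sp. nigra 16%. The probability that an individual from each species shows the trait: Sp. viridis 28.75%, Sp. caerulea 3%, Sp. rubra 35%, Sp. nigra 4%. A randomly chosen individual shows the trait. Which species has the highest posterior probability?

Sp. viridis

By Bayes' rule, posterior ∝ prior × likelihood:
  Sp. viridis: 0.43 × 0.2875 = 0.123625
  Sp. caerulea: 0.31 × 0.03 = 0.0093
  Sp. rubra: 0.1 × 0.35 = 0.035
  Sp. nigra: 0.16 × 0.04 = 0.0064
Sum = 0.174325.
Largest term belongs to Sp. viridis, so Sp. viridis is most probable.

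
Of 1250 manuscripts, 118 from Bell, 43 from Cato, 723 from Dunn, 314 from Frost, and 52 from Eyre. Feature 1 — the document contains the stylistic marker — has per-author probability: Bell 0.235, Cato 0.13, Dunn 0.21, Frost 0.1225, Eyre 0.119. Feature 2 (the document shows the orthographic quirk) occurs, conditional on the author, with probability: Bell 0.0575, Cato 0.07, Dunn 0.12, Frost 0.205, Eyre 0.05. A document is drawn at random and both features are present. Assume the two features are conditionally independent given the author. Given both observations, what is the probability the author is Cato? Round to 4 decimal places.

Prior × likelihood for each hypothesis:
  Bell: 0.0944 × 0.235 × 0.0575 = 0.00127558
  Cato: 0.0344 × 0.13 × 0.07 = 0.00031304
  Dunn: 0.5784 × 0.21 × 0.12 = 0.01457568
  Frost: 0.2512 × 0.1225 × 0.205 = 0.00630826
  Eyre: 0.0416 × 0.119 × 0.05 = 0.00024752
Sum = 0.02272008.
P(Cato | evidence) = 0.00031304 / 0.02272008 ≈ 0.0138.

0.0138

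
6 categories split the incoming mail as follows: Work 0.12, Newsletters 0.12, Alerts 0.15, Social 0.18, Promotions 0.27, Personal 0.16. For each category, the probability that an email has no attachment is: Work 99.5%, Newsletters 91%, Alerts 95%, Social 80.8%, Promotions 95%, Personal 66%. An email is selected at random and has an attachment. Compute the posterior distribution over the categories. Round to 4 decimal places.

Work 0.0049, Newsletters 0.0890, Alerts 0.0618, Social 0.2848, Promotions 0.1112, Personal 0.4483

Taking complements, P(attachment | each) = Work 0.005, Newsletters 0.09, Alerts 0.05, Social 0.192, Promotions 0.05, Personal 0.34.
By Bayes' rule, posterior ∝ prior × likelihood:
  Work: 0.12 × 0.005 = 0.0006
  Newsletters: 0.12 × 0.09 = 0.0108
  Alerts: 0.15 × 0.05 = 0.0075
  Social: 0.18 × 0.192 = 0.03456
  Promotions: 0.27 × 0.05 = 0.0135
  Personal: 0.16 × 0.34 = 0.0544
Normalizing constant = 0.12136.
P(Work | attachment) = 0.0006/0.12136 ≈ 0.0049
P(Newsletters | attachment) = 0.0108/0.12136 ≈ 0.0890
P(Alerts | attachment) = 0.0075/0.12136 ≈ 0.0618
P(Social | attachment) = 0.03456/0.12136 ≈ 0.2848
P(Promotions | attachment) = 0.0135/0.12136 ≈ 0.1112
P(Personal | attachment) = 0.0544/0.12136 ≈ 0.4483
(Check: 0.0049+0.0890+0.0618+0.2848+0.1112+0.4483 = 1.0000.)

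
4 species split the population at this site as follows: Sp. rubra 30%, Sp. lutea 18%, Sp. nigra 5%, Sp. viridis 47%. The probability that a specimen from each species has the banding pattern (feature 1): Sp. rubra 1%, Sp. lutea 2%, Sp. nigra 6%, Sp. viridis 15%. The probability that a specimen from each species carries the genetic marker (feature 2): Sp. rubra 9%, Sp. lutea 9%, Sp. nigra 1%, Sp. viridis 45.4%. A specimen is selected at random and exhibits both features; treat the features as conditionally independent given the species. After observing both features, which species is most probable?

Compute prior × likelihood for every hypothesis:
  Sp. rubra: 0.3 × 0.01 × 0.09 = 0.00027
  Sp. lutea: 0.18 × 0.02 × 0.09 = 0.000324
  Sp. nigra: 0.05 × 0.06 × 0.01 = 0.00003
  Sp. viridis: 0.47 × 0.15 × 0.454 = 0.032007
Total = 0.032631.
Largest term belongs to Sp. viridis, so Sp. viridis is most probable.

Sp. viridis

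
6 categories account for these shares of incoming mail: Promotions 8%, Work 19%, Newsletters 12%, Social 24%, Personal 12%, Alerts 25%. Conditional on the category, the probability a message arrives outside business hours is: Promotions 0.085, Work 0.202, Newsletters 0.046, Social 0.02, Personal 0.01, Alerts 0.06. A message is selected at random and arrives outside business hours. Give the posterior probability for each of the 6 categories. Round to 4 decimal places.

Promotions 0.0948, Work 0.5353, Newsletters 0.0770, Social 0.0669, Personal 0.0167, Alerts 0.2092

Prior × likelihood for each hypothesis:
  Promotions: 0.08 × 0.085 = 0.0068
  Work: 0.19 × 0.202 = 0.03838
  Newsletters: 0.12 × 0.046 = 0.00552
  Social: 0.24 × 0.02 = 0.0048
  Personal: 0.12 × 0.01 = 0.0012
  Alerts: 0.25 × 0.06 = 0.015
Total = 0.0717.
P(Promotions | off-hours) = 0.0068/0.0717 ≈ 0.0948
P(Work | off-hours) = 0.03838/0.0717 ≈ 0.5353
P(Newsletters | off-hours) = 0.00552/0.0717 ≈ 0.0770
P(Social | off-hours) = 0.0048/0.0717 ≈ 0.0669
P(Personal | off-hours) = 0.0012/0.0717 ≈ 0.0167
P(Alerts | off-hours) = 0.015/0.0717 ≈ 0.2092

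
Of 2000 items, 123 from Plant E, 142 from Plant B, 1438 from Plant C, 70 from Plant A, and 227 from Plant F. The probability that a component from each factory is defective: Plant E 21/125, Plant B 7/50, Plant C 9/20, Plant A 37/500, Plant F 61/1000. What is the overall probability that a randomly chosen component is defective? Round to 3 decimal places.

Prior × likelihood for each hypothesis:
  Plant E: 0.0615 × 0.168 = 0.010332
  Plant B: 0.071 × 0.14 = 0.00994
  Plant C: 0.719 × 0.45 = 0.32355
  Plant A: 0.035 × 0.074 = 0.00259
  Plant F: 0.1135 × 0.061 = 0.0069235
P(defective) = 0.010332 + 0.00994 + 0.32355 + 0.00259 + 0.0069235 = 0.3533355 → 0.353.

0.353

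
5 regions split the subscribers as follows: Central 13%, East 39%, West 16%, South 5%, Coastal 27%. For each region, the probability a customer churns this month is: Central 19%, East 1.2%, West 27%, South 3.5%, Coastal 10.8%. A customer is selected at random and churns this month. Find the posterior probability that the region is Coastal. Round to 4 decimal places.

0.2818

Unnormalized posteriors (prior × likelihood):
  Central: 0.13 × 0.19 = 0.0247
  East: 0.39 × 0.012 = 0.00468
  West: 0.16 × 0.27 = 0.0432
  South: 0.05 × 0.035 = 0.00175
  Coastal: 0.27 × 0.108 = 0.02916
Sum = 0.10349.
P(Coastal | evidence) = 0.02916 / 0.10349 ≈ 0.2818.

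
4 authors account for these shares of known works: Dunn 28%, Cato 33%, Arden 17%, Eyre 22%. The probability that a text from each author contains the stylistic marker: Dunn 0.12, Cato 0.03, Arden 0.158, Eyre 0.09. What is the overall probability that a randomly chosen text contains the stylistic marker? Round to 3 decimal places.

0.090

By Bayes' rule, posterior ∝ prior × likelihood:
  Dunn: 0.28 × 0.12 = 0.0336
  Cato: 0.33 × 0.03 = 0.0099
  Arden: 0.17 × 0.158 = 0.02686
  Eyre: 0.22 × 0.09 = 0.0198
P(marker) = 0.0336 + 0.0099 + 0.02686 + 0.0198 = 0.09016 → 0.090.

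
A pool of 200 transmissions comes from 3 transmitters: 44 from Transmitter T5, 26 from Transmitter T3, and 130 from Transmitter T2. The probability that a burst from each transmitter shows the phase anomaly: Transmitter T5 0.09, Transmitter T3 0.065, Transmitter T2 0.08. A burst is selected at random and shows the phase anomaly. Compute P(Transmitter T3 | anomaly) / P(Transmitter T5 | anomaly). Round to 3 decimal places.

0.427

By Bayes' rule, posterior ∝ prior × likelihood:
  Transmitter T5: 0.22 × 0.09 = 0.0198
  Transmitter T3: 0.13 × 0.065 = 0.00845
  Transmitter T2: 0.65 × 0.08 = 0.052
Normalizing constant = 0.08025.
The ratio is 0.00845 / 0.0198 (the normalizer cancels) = 0.427.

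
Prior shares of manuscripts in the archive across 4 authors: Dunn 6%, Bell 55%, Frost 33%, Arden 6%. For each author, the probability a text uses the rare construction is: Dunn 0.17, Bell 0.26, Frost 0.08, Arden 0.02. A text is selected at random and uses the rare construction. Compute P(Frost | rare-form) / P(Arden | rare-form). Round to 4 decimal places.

22.0000

Prior × likelihood for each hypothesis:
  Dunn: 0.06 × 0.17 = 0.0102
  Bell: 0.55 × 0.26 = 0.143
  Frost: 0.33 × 0.08 = 0.0264
  Arden: 0.06 × 0.02 = 0.0012
Sum = 0.1808.
The ratio is 0.0264 / 0.0012 (the normalizer cancels) = 22.0000.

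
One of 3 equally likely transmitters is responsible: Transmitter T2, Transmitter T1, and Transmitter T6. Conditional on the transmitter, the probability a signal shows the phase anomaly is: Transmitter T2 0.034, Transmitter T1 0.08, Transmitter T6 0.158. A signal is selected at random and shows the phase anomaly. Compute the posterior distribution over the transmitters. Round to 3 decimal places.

Transmitter T2 0.125, Transmitter T1 0.294, Transmitter T6 0.581

Since the prior is uniform, the posterior is proportional to the likelihood:
  Transmitter T2: 0.034
  Transmitter T1: 0.08
  Transmitter T6: 0.158
Normalizing constant = 0.272.
P(Transmitter T2 | anomaly) = 0.034/0.272 ≈ 0.125
P(Transmitter T1 | anomaly) = 0.08/0.272 ≈ 0.294
P(Transmitter T6 | anomaly) = 0.158/0.272 ≈ 0.581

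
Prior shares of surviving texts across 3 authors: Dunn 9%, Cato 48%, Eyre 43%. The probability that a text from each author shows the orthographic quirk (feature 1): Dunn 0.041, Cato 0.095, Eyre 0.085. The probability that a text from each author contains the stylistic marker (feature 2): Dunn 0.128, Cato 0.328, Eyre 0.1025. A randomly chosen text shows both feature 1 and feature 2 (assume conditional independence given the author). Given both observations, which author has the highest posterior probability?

Cato

Prior × likelihood for each hypothesis:
  Dunn: 0.09 × 0.041 × 0.128 = 0.00047232
  Cato: 0.48 × 0.095 × 0.328 = 0.0149568
  Eyre: 0.43 × 0.085 × 0.1025 = 0.003746375
Sum = 0.019175495.
Largest term belongs to Cato, so Cato is most probable.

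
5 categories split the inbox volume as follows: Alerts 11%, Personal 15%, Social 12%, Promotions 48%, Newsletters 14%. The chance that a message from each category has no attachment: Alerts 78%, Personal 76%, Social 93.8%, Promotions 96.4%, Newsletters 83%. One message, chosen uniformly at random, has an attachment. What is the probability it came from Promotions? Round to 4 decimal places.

Taking complements, P(attachment | each) = Alerts 0.22, Personal 0.24, Social 0.062, Promotions 0.036, Newsletters 0.17.
Prior × likelihood for each hypothesis:
  Alerts: 0.11 × 0.22 = 0.0242
  Personal: 0.15 × 0.24 = 0.036
  Social: 0.12 × 0.062 = 0.00744
  Promotions: 0.48 × 0.036 = 0.01728
  Newsletters: 0.14 × 0.17 = 0.0238
Sum = 0.10872.
P(Promotions | evidence) = 0.01728 / 0.10872 ≈ 0.1589.

0.1589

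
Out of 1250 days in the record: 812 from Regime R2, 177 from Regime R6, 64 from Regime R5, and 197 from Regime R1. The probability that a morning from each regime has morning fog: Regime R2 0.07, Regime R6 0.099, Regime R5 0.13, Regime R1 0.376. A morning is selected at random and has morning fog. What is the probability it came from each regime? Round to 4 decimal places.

Regime R2 0.3626, Regime R6 0.1118, Regime R5 0.0531, Regime R1 0.4725

By Bayes' rule, posterior ∝ prior × likelihood:
  Regime R2: 0.6496 × 0.07 = 0.045472
  Regime R6: 0.1416 × 0.099 = 0.0140184
  Regime R5: 0.0512 × 0.13 = 0.006656
  Regime R1: 0.1576 × 0.376 = 0.0592576
Sum = 0.125404.
P(Regime R2 | fog) = 0.045472/0.125404 ≈ 0.3626
P(Regime R6 | fog) = 0.0140184/0.125404 ≈ 0.1118
P(Regime R5 | fog) = 0.006656/0.125404 ≈ 0.0531
P(Regime R1 | fog) = 0.0592576/0.125404 ≈ 0.4725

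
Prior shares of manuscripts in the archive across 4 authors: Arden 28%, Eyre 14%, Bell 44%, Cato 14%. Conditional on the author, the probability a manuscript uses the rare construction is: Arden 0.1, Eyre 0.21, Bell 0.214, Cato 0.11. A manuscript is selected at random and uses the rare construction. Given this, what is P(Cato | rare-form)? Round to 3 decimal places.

By Bayes' rule, posterior ∝ prior × likelihood:
  Arden: 0.28 × 0.1 = 0.028
  Eyre: 0.14 × 0.21 = 0.0294
  Bell: 0.44 × 0.214 = 0.09416
  Cato: 0.14 × 0.11 = 0.0154
Total = 0.16696.
P(Cato | evidence) = 0.0154 / 0.16696 ≈ 0.092.

0.092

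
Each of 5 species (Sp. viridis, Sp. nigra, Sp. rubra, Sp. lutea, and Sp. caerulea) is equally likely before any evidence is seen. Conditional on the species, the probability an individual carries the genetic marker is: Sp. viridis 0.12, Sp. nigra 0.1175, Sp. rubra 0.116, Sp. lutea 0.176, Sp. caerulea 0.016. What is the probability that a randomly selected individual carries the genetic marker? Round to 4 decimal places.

With a uniform prior (1/5 each), posterior ∝ likelihood:
  Sp. viridis: 0.12
  Sp. nigra: 0.1175
  Sp. rubra: 0.116
  Sp. lutea: 0.176
  Sp. caerulea: 0.016
P(marker) = (1/5) × (0.12 + 0.1175 + 0.116 + 0.176 + 0.016) = 0.5455/5 ≈ 0.1091.

0.1091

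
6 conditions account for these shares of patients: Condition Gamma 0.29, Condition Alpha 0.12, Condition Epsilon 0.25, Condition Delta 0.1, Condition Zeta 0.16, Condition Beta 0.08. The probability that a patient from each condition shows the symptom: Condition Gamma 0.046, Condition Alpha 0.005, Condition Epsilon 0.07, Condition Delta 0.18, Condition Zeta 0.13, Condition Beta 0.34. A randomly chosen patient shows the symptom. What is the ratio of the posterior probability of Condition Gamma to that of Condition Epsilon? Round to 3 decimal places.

Unnormalized posteriors (prior × likelihood):
  Condition Gamma: 0.29 × 0.046 = 0.01334
  Condition Alpha: 0.12 × 0.005 = 0.0006
  Condition Epsilon: 0.25 × 0.07 = 0.0175
  Condition Delta: 0.1 × 0.18 = 0.018
  Condition Zeta: 0.16 × 0.13 = 0.0208
  Condition Beta: 0.08 × 0.34 = 0.0272
Total = 0.09744.
The ratio is 0.01334 / 0.0175 (the normalizer cancels) = 0.762.

0.762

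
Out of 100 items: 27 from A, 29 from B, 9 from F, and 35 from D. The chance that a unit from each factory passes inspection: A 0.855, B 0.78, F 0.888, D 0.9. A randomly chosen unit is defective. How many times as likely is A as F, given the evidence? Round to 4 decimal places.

3.8839

Taking complements, P(defective | each) = A 0.145, B 0.22, F 0.112, D 0.1.
Prior × likelihood for each hypothesis:
  A: 0.27 × 0.145 = 0.03915
  B: 0.29 × 0.22 = 0.0638
  F: 0.09 × 0.112 = 0.01008
  D: 0.35 × 0.1 = 0.035
Normalizing constant = 0.14803.
The ratio is 0.03915 / 0.01008 (the normalizer cancels) = 3.8839.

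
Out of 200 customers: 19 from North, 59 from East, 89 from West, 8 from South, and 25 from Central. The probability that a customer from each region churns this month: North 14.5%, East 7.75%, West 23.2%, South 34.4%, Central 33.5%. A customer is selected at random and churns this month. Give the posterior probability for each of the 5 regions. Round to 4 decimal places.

North 0.0705, East 0.1169, West 0.5280, South 0.0704, Central 0.2142

Prior × likelihood for each hypothesis:
  North: 0.095 × 0.145 = 0.013775
  East: 0.295 × 0.0775 = 0.0228625
  West: 0.445 × 0.232 = 0.10324
  South: 0.04 × 0.344 = 0.01376
  Central: 0.125 × 0.335 = 0.041875
Total = 0.1955125.
P(North | churn) = 0.013775/0.1955125 ≈ 0.0705
P(East | churn) = 0.0228625/0.1955125 ≈ 0.1169
P(West | churn) = 0.10324/0.1955125 ≈ 0.5280
P(South | churn) = 0.01376/0.1955125 ≈ 0.0704
P(Central | churn) = 0.041875/0.1955125 ≈ 0.2142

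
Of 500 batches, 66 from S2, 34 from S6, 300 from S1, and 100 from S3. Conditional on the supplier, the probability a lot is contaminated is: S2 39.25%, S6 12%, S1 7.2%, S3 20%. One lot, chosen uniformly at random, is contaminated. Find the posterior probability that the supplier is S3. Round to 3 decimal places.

Compute prior × likelihood for every hypothesis:
  S2: 0.132 × 0.3925 = 0.05181
  S6: 0.068 × 0.12 = 0.00816
  S1: 0.6 × 0.072 = 0.0432
  S3: 0.2 × 0.2 = 0.04
Sum = 0.14317.
P(S3 | evidence) = 0.04 / 0.14317 ≈ 0.279.

0.279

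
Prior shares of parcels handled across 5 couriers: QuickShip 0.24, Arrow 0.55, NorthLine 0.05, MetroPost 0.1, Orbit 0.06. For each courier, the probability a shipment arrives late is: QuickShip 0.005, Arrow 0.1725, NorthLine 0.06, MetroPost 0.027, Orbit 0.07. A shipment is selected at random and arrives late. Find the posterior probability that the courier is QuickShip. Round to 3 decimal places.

Compute prior × likelihood for every hypothesis:
  QuickShip: 0.24 × 0.005 = 0.0012
  Arrow: 0.55 × 0.1725 = 0.094875
  NorthLine: 0.05 × 0.06 = 0.003
  MetroPost: 0.1 × 0.027 = 0.0027
  Orbit: 0.06 × 0.07 = 0.0042
Normalizing constant = 0.105975.
P(QuickShip | evidence) = 0.0012 / 0.105975 ≈ 0.011.

0.011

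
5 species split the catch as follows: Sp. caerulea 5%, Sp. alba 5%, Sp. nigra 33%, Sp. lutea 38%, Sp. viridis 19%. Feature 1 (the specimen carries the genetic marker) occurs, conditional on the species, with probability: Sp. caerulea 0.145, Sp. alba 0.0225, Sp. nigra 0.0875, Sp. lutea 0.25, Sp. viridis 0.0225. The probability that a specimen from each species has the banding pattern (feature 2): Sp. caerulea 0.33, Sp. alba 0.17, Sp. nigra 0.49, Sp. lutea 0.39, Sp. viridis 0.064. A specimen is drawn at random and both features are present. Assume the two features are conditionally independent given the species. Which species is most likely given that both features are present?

Compute prior × likelihood for every hypothesis:
  Sp. caerulea: 0.05 × 0.145 × 0.33 = 0.0023925
  Sp. alba: 0.05 × 0.0225 × 0.17 = 0.00019125
  Sp. nigra: 0.33 × 0.0875 × 0.49 = 0.01414875
  Sp. lutea: 0.38 × 0.25 × 0.39 = 0.03705
  Sp. viridis: 0.19 × 0.0225 × 0.064 = 0.0002736
Sum = 0.0540561.
Largest term belongs to Sp. lutea, so Sp. lutea is most probable.

Sp. lutea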